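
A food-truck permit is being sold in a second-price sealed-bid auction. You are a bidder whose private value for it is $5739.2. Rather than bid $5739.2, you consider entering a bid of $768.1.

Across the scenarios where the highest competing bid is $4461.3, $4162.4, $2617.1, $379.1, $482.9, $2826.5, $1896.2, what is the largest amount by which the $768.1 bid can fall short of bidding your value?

$3843

$4461.3: truthful gives $1277.9, deviation gives $0 → loss $1277.9.
$4162.4: truthful gives $1576.8, deviation gives $0 → loss $1576.8.
$2617.1: truthful gives $3122.1, deviation gives $0 → loss $3122.1.
$379.1: same outcome either way → loss $0.
$482.9: same outcome either way → loss $0.
$2826.5: truthful gives $2912.7, deviation gives $0 → loss $2912.7.
$1896.2: truthful gives $3843, deviation gives $0 → loss $3843.
Maximum loss: $3843.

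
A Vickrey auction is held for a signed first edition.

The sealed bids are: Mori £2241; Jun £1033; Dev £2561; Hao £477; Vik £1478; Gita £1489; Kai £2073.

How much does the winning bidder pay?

£2241

Highest bid: Dev at £2561, so Dev wins.
Second-highest bid: Mori at £2241 — that is the price the winner pays.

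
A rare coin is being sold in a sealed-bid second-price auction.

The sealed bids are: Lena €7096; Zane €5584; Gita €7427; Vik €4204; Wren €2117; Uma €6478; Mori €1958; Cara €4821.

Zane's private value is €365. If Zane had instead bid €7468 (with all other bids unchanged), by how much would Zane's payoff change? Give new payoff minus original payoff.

The highest bid among the other bidders is €7427; Zane's bid doesn't change that.
Original bid €5584: Zane is not highest (top rival bid is €7427); payoff €0.
Alternative bid €7468: Zane is highest, pays the top rival bid €7427; payoff €365 − €7427 = −€7062.
Change in payoff = −€7062 − (€0) = −€7062.

−€7062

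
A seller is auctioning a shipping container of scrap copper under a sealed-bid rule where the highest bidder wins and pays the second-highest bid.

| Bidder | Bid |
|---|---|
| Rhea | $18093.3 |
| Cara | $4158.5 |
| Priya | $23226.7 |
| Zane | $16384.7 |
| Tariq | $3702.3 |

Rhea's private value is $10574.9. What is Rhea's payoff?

Highest bid: Priya at $23226.7, so Priya wins.
Second-highest bid: Rhea at $18093.3 — that is the price the winner pays.
Rhea did not win, so Rhea pays nothing and receives nothing: payoff $0.

$0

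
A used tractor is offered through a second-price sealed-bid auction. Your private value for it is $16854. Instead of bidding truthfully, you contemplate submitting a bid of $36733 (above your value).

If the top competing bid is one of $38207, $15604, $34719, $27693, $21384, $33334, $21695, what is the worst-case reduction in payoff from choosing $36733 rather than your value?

$38207: same outcome either way → loss $0.
$15604: same outcome either way → loss $0.
$34719: truthful gives $0, deviation gives −$17865 → loss $17865.
$27693: truthful gives $0, deviation gives −$10839 → loss $10839.
$21384: truthful gives $0, deviation gives −$4530 → loss $4530.
$33334: truthful gives $0, deviation gives −$16480 → loss $16480.
$21695: truthful gives $0, deviation gives −$4841 → loss $4841.
Maximum loss: $17865.

$17865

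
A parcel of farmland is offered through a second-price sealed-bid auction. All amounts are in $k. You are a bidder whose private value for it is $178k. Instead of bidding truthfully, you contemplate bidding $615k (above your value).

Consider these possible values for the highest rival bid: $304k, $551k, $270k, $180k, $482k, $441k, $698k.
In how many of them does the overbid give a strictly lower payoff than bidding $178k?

The deviation hurts exactly when the highest competing bid lies strictly between $178k and $615k — overbidding then wins at a price above your value.
$304k: inside the interval → strictly worse (loss $126k).
$551k: inside the interval → strictly worse (loss $373k).
$270k: inside the interval → strictly worse (loss $92k).
$180k: inside the interval → strictly worse (loss $2k).
$482k: inside the interval → strictly worse (loss $304k).
$441k: inside the interval → strictly worse (loss $263k).
$698k: above both → same outcome either way.
Count: 6.

6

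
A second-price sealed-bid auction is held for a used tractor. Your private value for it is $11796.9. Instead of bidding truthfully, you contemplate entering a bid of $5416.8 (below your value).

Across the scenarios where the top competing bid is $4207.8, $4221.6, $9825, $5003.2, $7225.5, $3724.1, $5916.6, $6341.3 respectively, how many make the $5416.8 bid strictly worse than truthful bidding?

4

The deviation hurts exactly when the highest competing bid lies strictly between $5416.8 and $11796.9 — underbidding then forfeits a profitable win.
$4207.8: below both → same outcome either way.
$4221.6: below both → same outcome either way.
$9825: inside the interval → strictly worse (loss $1971.9).
$5003.2: below both → same outcome either way.
$7225.5: inside the interval → strictly worse (loss $4571.4).
$3724.1: below both → same outcome either way.
$5916.6: inside the interval → strictly worse (loss $5880.3).
$6341.3: inside the interval → strictly worse (loss $5455.6).
Count: 4.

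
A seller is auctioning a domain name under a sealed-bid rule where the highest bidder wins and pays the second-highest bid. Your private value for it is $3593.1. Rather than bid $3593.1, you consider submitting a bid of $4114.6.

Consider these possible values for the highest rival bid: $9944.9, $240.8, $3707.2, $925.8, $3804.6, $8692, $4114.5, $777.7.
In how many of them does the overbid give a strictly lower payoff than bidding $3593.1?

3

The deviation hurts exactly when the highest competing bid lies strictly between $3593.1 and $4114.6 — overbidding then wins at a price above your value.
$9944.9: above both → same outcome either way.
$240.8: below both → same outcome either way.
$3707.2: inside the interval → strictly worse (loss $114.1).
$925.8: below both → same outcome either way.
$3804.6: inside the interval → strictly worse (loss $211.5).
$8692: above both → same outcome either way.
$4114.5: inside the interval → strictly worse (loss $521.4).
$777.7: below both → same outcome either way.
Count: 3.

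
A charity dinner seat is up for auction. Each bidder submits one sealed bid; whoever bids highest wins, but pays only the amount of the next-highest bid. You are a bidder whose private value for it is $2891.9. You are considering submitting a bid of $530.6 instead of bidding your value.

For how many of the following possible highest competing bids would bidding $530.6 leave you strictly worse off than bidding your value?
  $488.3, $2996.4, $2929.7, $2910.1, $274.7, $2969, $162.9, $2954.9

0

The deviation hurts exactly when the highest competing bid lies strictly between $530.6 and $2891.9 — underbidding then forfeits a profitable win.
$488.3: below both → same outcome either way.
$2996.4: above both → same outcome either way.
$2929.7: above both → same outcome either way.
$2910.1: above both → same outcome either way.
$274.7: below both → same outcome either way.
$2969: above both → same outcome either way.
$162.9: below both → same outcome either way.
$2954.9: above both → same outcome either way.
Count: 0.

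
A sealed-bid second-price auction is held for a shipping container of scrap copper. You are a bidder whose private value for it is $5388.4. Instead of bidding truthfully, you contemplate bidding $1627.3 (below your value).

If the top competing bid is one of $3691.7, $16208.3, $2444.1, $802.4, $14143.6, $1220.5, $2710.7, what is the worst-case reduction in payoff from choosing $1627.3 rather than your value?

$2944.3

$3691.7: truthful gives $1696.7, deviation gives $0 → loss $1696.7.
$16208.3: same outcome either way → loss $0.
$2444.1: truthful gives $2944.3, deviation gives $0 → loss $2944.3.
$802.4: same outcome either way → loss $0.
$14143.6: same outcome either way → loss $0.
$1220.5: same outcome either way → loss $0.
$2710.7: truthful gives $2677.7, deviation gives $0 → loss $2677.7.
Maximum loss: $2944.3.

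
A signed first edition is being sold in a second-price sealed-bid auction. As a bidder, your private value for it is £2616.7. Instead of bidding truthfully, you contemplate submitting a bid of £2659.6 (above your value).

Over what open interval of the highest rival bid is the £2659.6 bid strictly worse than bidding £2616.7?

(£2616.7, £2659.6)

If the competing bid is below £2616.7, both bids win at the same price — no difference.
If it is above £2659.6, both bids lose — no difference.
If it lies strictly between £2616.7 and £2659.6, bidding your value loses (payoff 0) while bidding £2659.6 wins at a price above your value (payoff negative).
So the deviation strictly hurts on the open interval (£2616.7, £2659.6).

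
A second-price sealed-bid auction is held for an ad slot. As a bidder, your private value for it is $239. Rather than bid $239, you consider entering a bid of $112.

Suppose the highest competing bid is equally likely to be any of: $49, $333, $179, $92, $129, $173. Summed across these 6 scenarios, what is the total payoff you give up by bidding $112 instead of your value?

The deviation costs you only when the competing bid falls strictly between $112 and $239; elsewhere both bids give the same outcome.
$49: outcomes coincide → loss $0.
$333: outcomes coincide → loss $0.
$179: truthful payoff $60, deviation payoff $0 → loss $60.
$92: outcomes coincide → loss $0.
$129: truthful payoff $110, deviation payoff $0 → loss $110.
$173: truthful payoff $66, deviation payoff $0 → loss $66.
Total loss = $60 + $110 + $66 = $236.

$236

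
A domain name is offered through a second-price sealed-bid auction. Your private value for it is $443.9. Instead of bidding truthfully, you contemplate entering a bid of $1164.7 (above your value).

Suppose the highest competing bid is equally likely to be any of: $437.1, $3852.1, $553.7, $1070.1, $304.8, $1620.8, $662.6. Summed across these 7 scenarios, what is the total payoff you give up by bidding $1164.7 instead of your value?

$954.7

The deviation costs you only when the competing bid falls strictly between $443.9 and $1164.7; elsewhere both bids give the same outcome.
$437.1: outcomes coincide → loss $0.
$3852.1: outcomes coincide → loss $0.
$553.7: truthful payoff $0, deviation payoff −$109.8 → loss $109.8.
$1070.1: truthful payoff $0, deviation payoff −$626.2 → loss $626.2.
$304.8: outcomes coincide → loss $0.
$1620.8: outcomes coincide → loss $0.
$662.6: truthful payoff $0, deviation payoff −$218.7 → loss $218.7.
Total loss = $109.8 + $626.2 + $218.7 = $954.7.
Because the price is fixed by the runner-up's bid, deviating from your value can only change a good outcome into a bad one — never the reverse.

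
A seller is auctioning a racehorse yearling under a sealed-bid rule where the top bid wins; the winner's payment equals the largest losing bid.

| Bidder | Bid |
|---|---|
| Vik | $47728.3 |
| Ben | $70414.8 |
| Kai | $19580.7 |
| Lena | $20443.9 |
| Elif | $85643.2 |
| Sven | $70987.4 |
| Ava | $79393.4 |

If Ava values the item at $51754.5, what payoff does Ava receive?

Highest bid: Elif at $85643.2, so Elif wins.
Second-highest bid: Ava at $79393.4 — that is the price the winner pays.
Ava did not win, so Ava pays nothing and receives nothing: payoff $0.

$0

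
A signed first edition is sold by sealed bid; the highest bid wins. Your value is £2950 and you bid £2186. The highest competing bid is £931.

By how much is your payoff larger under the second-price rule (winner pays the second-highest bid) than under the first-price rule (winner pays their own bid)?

You have the highest bid, so you win under either rule.
Second-price: pay £931 → payoff £2019.
First-price: pay your own bid £2186 → payoff £764.
Difference = £2019 − (£764) = £1255.

£1255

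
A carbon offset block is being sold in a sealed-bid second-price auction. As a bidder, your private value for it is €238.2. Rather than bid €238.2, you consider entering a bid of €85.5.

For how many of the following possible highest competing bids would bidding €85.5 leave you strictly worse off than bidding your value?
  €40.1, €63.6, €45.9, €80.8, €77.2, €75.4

0

The deviation hurts exactly when the highest competing bid lies strictly between €85.5 and €238.2 — underbidding then forfeits a profitable win.
€40.1: below both → same outcome either way.
€63.6: below both → same outcome either way.
€45.9: below both → same outcome either way.
€80.8: below both → same outcome either way.
€77.2: below both → same outcome either way.
€75.4: below both → same outcome either way.
Count: 0.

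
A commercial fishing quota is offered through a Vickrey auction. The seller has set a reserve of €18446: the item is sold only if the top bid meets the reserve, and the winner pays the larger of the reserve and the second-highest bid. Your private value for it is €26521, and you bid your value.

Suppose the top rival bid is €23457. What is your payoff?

€3064

Your bid €26521 is the highest and exceeds the reserve.
Price = max(second-highest bid, reserve) = max(€23457, €18446) = €23457.
Payoff = €26521 − €23457 = €3064.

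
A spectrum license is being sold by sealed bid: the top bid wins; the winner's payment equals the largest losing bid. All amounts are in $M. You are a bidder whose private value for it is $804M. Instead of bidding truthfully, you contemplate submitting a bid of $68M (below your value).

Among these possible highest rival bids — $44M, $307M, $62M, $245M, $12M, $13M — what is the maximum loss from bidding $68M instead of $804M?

$44M: same outcome either way → loss $0M.
$307M: truthful gives $497M, deviation gives $0M → loss $497M.
$62M: same outcome either way → loss $0M.
$245M: truthful gives $559M, deviation gives $0M → loss $559M.
$12M: same outcome either way → loss $0M.
$13M: same outcome either way → loss $0M.
Maximum loss: $559M.

$559M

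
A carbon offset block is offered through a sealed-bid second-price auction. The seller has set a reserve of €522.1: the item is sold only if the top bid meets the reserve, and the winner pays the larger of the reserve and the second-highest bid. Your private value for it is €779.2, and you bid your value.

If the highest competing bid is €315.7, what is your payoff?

€257.1

Your bid €779.2 is the highest and exceeds the reserve.
Price = max(second-highest bid, reserve) = max(€315.7, €522.1) = €522.1.
Payoff = €779.2 − €522.1 = €257.1.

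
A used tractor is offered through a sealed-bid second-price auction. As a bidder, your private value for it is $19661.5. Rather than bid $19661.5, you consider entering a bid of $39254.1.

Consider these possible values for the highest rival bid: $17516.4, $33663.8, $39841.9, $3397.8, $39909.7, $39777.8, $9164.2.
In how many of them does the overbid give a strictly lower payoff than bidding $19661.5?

1

The deviation hurts exactly when the highest competing bid lies strictly between $19661.5 and $39254.1 — overbidding then wins at a price above your value.
$17516.4: below both → same outcome either way.
$33663.8: inside the interval → strictly worse (loss $14002.3).
$39841.9: above both → same outcome either way.
$3397.8: below both → same outcome either way.
$39909.7: above both → same outcome either way.
$39777.8: above both → same outcome either way.
$9164.2: below both → same outcome either way.
Count: 1.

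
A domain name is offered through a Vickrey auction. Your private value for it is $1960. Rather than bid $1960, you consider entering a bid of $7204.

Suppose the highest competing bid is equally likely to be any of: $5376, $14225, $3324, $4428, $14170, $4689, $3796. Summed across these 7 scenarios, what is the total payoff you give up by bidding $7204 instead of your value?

$11813

The deviation costs you only when the competing bid falls strictly between $1960 and $7204; elsewhere both bids give the same outcome.
$5376: truthful payoff $0, deviation payoff −$3416 → loss $3416.
$14225: outcomes coincide → loss $0.
$3324: truthful payoff $0, deviation payoff −$1364 → loss $1364.
$4428: truthful payoff $0, deviation payoff −$2468 → loss $2468.
$14170: outcomes coincide → loss $0.
$4689: truthful payoff $0, deviation payoff −$2729 → loss $2729.
$3796: truthful payoff $0, deviation payoff −$1836 → loss $1836.
Total loss = $3416 + $1364 + $2468 + $2729 + $1836 = $11813.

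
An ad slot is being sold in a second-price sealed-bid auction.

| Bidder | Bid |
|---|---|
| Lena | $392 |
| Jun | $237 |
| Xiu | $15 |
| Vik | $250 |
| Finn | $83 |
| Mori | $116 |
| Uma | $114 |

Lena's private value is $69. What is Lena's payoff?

−$181

Highest bid: Lena at $392, so Lena wins.
Second-highest bid: Vik at $250 — that is the price the winner pays.
Lena's payoff = value − price = $69 − $250 = −$181.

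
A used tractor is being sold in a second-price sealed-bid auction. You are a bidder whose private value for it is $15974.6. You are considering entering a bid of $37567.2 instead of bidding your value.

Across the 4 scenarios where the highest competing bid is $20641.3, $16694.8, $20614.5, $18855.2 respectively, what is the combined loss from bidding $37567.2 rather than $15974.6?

The deviation costs you only when the competing bid falls strictly between $15974.6 and $37567.2; elsewhere both bids give the same outcome.
$20641.3: truthful payoff $0, deviation payoff −$4666.7 → loss $4666.7.
$16694.8: truthful payoff $0, deviation payoff −$720.2 → loss $720.2.
$20614.5: truthful payoff $0, deviation payoff −$4639.9 → loss $4639.9.
$18855.2: truthful payoff $0, deviation payoff −$2880.6 → loss $2880.6.
Total loss = $4666.7 + $720.2 + $4639.9 + $2880.6 = $12907.4.

$12907.4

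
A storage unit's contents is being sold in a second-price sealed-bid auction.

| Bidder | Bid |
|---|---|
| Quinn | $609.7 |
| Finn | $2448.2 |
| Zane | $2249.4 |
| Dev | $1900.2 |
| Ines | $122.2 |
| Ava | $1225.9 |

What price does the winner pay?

$2249.4

Highest bid: Finn at $2448.2, so Finn wins.
Second-highest bid: Zane at $2249.4 — that is the price the winner pays.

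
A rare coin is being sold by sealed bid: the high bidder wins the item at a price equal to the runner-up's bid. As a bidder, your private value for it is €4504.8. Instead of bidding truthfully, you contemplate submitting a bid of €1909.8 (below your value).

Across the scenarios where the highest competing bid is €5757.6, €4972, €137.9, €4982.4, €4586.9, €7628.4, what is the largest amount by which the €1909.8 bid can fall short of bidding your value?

€5757.6: same outcome either way → loss €0.
€4972: same outcome either way → loss €0.
€137.9: same outcome either way → loss €0.
€4982.4: same outcome either way → loss €0.
€4586.9: same outcome either way → loss €0.
€7628.4: same outcome either way → loss €0.
Maximum loss: €0.

€0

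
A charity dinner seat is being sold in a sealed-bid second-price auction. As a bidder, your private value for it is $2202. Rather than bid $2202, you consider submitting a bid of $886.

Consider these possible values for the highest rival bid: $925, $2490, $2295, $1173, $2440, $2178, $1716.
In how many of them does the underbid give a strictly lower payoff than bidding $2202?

4

The deviation hurts exactly when the highest competing bid lies strictly between $886 and $2202 — underbidding then forfeits a profitable win.
$925: inside the interval → strictly worse (loss $1277).
$2490: above both → same outcome either way.
$2295: above both → same outcome either way.
$1173: inside the interval → strictly worse (loss $1029).
$2440: above both → same outcome either way.
$2178: inside the interval → strictly worse (loss $24).
$1716: inside the interval → strictly worse (loss $486).
Count: 4.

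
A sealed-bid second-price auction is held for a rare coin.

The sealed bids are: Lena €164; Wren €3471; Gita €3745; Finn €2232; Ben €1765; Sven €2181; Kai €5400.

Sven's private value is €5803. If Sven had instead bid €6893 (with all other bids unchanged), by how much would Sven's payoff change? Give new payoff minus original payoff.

€403

The highest bid among the other bidders is €5400; Sven's bid doesn't change that.
Original bid €2181: Sven is not highest (top rival bid is €5400); payoff €0.
Alternative bid €6893: Sven is highest, pays the top rival bid €5400; payoff €5803 − €5400 = €403.
Change in payoff = €403 − (€0) = €403.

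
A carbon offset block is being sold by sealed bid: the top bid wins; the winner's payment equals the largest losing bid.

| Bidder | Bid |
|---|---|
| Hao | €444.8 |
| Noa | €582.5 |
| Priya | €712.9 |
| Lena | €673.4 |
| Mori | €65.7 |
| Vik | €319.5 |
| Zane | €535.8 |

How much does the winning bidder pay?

Highest bid: Priya at €712.9, so Priya wins.
Second-highest bid: Lena at €673.4 — that is the price the winner pays.

€673.4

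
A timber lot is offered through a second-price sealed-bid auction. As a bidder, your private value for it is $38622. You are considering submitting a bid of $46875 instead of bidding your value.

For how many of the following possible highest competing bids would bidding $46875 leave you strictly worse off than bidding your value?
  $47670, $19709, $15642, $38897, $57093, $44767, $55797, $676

The deviation hurts exactly when the highest competing bid lies strictly between $38622 and $46875 — overbidding then wins at a price above your value.
$47670: above both → same outcome either way.
$19709: below both → same outcome either way.
$15642: below both → same outcome either way.
$38897: inside the interval → strictly worse (loss $275).
$57093: above both → same outcome either way.
$44767: inside the interval → strictly worse (loss $6145).
$55797: above both → same outcome either way.
$676: below both → same outcome either way.
Count: 2.

2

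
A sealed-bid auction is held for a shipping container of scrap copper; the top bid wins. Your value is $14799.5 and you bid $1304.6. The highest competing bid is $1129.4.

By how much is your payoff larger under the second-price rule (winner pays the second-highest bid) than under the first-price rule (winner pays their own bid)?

$175.2

You have the highest bid, so you win under either rule.
Second-price: pay $1129.4 → payoff $13670.1.
First-price: pay your own bid $1304.6 → payoff $13494.9.
Difference = $13670.1 − ($13494.9) = $175.2.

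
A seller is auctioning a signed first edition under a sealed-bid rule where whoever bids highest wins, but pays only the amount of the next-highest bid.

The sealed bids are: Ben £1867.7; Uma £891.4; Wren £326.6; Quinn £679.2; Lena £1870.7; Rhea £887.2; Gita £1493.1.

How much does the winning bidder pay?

£1867.7

Highest bid: Lena at £1870.7, so Lena wins.
Second-highest bid: Ben at £1867.7 — that is the price the winner pays.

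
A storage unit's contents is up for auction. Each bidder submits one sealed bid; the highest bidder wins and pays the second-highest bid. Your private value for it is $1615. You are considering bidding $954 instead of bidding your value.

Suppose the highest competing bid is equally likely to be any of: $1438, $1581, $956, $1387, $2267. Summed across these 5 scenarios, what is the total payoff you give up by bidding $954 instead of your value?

The deviation costs you only when the competing bid falls strictly between $954 and $1615; elsewhere both bids give the same outcome.
$1438: truthful payoff $177, deviation payoff $0 → loss $177.
$1581: truthful payoff $34, deviation payoff $0 → loss $34.
$956: truthful payoff $659, deviation payoff $0 → loss $659.
$1387: truthful payoff $228, deviation payoff $0 → loss $228.
$2267: outcomes coincide → loss $0.
Total loss = $177 + $34 + $659 + $228 = $1098.

$1098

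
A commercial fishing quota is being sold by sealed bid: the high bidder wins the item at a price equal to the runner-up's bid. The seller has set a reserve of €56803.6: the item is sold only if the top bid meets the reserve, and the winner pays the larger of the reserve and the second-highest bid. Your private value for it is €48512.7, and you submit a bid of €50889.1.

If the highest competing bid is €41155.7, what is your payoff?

Your bid €50889.1 is the highest bid but falls below the reserve €56803.6, so the item goes unsold. Payoff €0.

€0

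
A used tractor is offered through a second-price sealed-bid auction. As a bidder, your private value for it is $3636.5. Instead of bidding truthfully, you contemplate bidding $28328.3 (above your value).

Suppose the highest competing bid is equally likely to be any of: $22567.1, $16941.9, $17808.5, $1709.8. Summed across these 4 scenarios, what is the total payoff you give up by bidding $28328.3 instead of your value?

$46408

The deviation costs you only when the competing bid falls strictly between $3636.5 and $28328.3; elsewhere both bids give the same outcome.
$22567.1: truthful payoff $0, deviation payoff −$18930.6 → loss $18930.6.
$16941.9: truthful payoff $0, deviation payoff −$13305.4 → loss $13305.4.
$17808.5: truthful payoff $0, deviation payoff −$14172 → loss $14172.
$1709.8: outcomes coincide → loss $0.
Total loss = $18930.6 + $13305.4 + $14172 = $46408.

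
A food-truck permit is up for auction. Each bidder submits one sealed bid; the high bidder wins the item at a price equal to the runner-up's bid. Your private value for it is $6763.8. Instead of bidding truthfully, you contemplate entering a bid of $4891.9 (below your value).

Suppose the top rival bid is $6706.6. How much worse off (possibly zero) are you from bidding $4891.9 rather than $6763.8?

$57.2

Bidding your value $6763.8: you win (since $6763.8 > $6706.6) and pay $6706.6. Payoff $57.2.
Bidding $4891.9: you lose. Payoff $0.
The competing bid $6706.6 lies between your shaded bid and your value, so underbidding forfeits an item you could have won at a profitable price.
Loss from deviating = $57.2 − ($0) = $57.2.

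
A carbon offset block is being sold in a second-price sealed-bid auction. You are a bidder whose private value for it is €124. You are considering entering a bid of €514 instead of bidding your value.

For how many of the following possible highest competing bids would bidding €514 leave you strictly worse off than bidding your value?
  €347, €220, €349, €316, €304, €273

The deviation hurts exactly when the highest competing bid lies strictly between €124 and €514 — overbidding then wins at a price above your value.
€347: inside the interval → strictly worse (loss €223).
€220: inside the interval → strictly worse (loss €96).
€349: inside the interval → strictly worse (loss €225).
€316: inside the interval → strictly worse (loss €192).
€304: inside the interval → strictly worse (loss €180).
€273: inside the interval → strictly worse (loss €149).
Count: 6.

6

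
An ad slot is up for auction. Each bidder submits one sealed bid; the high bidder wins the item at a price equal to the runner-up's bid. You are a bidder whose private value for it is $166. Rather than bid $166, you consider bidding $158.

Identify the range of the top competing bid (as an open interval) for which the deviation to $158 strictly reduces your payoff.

($158, $166)

If the competing bid is below $158, both bids win at the same price — no difference.
If it is above $166, both bids lose — no difference.
If it lies strictly between $158 and $166, bidding your value wins at a price below your value (positive payoff) while bidding $158 loses (payoff 0).
So the deviation strictly hurts on the open interval ($158, $166).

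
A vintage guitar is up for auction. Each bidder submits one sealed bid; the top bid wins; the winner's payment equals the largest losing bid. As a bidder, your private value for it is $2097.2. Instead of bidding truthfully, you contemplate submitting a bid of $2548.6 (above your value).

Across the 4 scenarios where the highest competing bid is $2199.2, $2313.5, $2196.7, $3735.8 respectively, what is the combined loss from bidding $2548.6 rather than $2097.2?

$417.8

The deviation costs you only when the competing bid falls strictly between $2097.2 and $2548.6; elsewhere both bids give the same outcome.
$2199.2: truthful payoff $0, deviation payoff −$102 → loss $102.
$2313.5: truthful payoff $0, deviation payoff −$216.3 → loss $216.3.
$2196.7: truthful payoff $0, deviation payoff −$99.5 → loss $99.5.
$3735.8: outcomes coincide → loss $0.
Total loss = $102 + $216.3 + $99.5 = $417.8.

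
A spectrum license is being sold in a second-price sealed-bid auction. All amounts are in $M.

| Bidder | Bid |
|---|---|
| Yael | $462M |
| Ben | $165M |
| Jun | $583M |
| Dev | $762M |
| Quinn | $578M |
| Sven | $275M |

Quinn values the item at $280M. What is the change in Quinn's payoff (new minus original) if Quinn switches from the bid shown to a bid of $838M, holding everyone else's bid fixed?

−$482M

The highest bid among the other bidders is $762M; Quinn's bid doesn't change that.
Original bid $578M: Quinn is not highest (top rival bid is $762M); payoff $0M.
Alternative bid $838M: Quinn is highest, pays the top rival bid $762M; payoff $280M − $762M = −$482M.
Change in payoff = −$482M − ($0M) = −$482M.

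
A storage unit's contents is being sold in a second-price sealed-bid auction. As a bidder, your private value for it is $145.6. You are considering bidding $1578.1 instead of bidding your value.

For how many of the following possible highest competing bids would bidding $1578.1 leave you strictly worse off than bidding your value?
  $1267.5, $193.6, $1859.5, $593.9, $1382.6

The deviation hurts exactly when the highest competing bid lies strictly between $145.6 and $1578.1 — overbidding then wins at a price above your value.
$1267.5: inside the interval → strictly worse (loss $1121.9).
$193.6: inside the interval → strictly worse (loss $48).
$1859.5: above both → same outcome either way.
$593.9: inside the interval → strictly worse (loss $448.3).
$1382.6: inside the interval → strictly worse (loss $1237).
Count: 4.

4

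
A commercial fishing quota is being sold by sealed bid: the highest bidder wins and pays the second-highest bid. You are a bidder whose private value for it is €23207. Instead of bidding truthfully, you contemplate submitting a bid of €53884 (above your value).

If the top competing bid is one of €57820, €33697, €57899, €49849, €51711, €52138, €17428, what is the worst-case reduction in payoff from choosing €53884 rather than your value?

€28931

€57820: same outcome either way → loss €0.
€33697: truthful gives €0, deviation gives −€10490 → loss €10490.
€57899: same outcome either way → loss €0.
€49849: truthful gives €0, deviation gives −€26642 → loss €26642.
€51711: truthful gives €0, deviation gives −€28504 → loss €28504.
€52138: truthful gives €0, deviation gives −€28931 → loss €28931.
€17428: same outcome either way → loss €0.
Maximum loss: €28931.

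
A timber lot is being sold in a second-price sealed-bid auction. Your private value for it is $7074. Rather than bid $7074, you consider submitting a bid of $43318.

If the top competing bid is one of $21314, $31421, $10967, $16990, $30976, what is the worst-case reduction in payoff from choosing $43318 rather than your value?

$21314: truthful gives $0, deviation gives −$14240 → loss $14240.
$31421: truthful gives $0, deviation gives −$24347 → loss $24347.
$10967: truthful gives $0, deviation gives −$3893 → loss $3893.
$16990: truthful gives $0, deviation gives −$9916 → loss $9916.
$30976: truthful gives $0, deviation gives −$23902 → loss $23902.
Maximum loss: $24347.

$24347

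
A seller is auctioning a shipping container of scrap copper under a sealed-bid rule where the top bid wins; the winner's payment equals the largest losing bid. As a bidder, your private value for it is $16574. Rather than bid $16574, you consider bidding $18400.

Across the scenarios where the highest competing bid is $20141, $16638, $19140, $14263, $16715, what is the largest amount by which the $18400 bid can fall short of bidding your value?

$20141: same outcome either way → loss $0.
$16638: truthful gives $0, deviation gives −$64 → loss $64.
$19140: same outcome either way → loss $0.
$14263: same outcome either way → loss $0.
$16715: truthful gives $0, deviation gives −$141 → loss $141.
Maximum loss: $141.

$141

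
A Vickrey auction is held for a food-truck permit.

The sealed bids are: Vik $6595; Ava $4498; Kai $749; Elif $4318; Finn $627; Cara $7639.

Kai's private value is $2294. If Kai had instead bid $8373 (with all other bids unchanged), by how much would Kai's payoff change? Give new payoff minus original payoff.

−$5345

The highest bid among the other bidders is $7639; Kai's bid doesn't change that.
Original bid $749: Kai is not highest (top rival bid is $7639); payoff $0.
Alternative bid $8373: Kai is highest, pays the top rival bid $7639; payoff $2294 − $7639 = −$5345.
Change in payoff = −$5345 − ($0) = −$5345.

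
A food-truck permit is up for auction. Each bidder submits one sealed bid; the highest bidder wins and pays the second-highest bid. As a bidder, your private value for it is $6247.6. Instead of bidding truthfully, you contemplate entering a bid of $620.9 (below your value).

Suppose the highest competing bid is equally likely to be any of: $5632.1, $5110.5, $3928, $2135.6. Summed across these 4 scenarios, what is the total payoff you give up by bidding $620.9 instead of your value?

$8184.2

The deviation costs you only when the competing bid falls strictly between $620.9 and $6247.6; elsewhere both bids give the same outcome.
$5632.1: truthful payoff $615.5, deviation payoff $0 → loss $615.5.
$5110.5: truthful payoff $1137.1, deviation payoff $0 → loss $1137.1.
$3928: truthful payoff $2319.6, deviation payoff $0 → loss $2319.6.
$2135.6: truthful payoff $4112, deviation payoff $0 → loss $4112.
Total loss = $615.5 + $1137.1 + $2319.6 + $4112 = $8184.2.
In a second-price auction your bid sets only whether you win, not what you pay, so bidding your true value is weakly dominant.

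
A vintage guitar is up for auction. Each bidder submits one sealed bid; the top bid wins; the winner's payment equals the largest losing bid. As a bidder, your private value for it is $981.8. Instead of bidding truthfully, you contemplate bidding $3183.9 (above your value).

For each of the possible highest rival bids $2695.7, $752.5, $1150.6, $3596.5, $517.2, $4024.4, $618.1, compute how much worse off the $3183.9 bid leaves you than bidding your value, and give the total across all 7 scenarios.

The deviation costs you only when the competing bid falls strictly between $981.8 and $3183.9; elsewhere both bids give the same outcome.
$2695.7: truthful payoff $0, deviation payoff −$1713.9 → loss $1713.9.
$752.5: outcomes coincide → loss $0.
$1150.6: truthful payoff $0, deviation payoff −$168.8 → loss $168.8.
$3596.5: outcomes coincide → loss $0.
$517.2: outcomes coincide → loss $0.
$4024.4: outcomes coincide → loss $0.
$618.1: outcomes coincide → loss $0.
Total loss = $1713.9 + $168.8 = $1882.7.
Truthful bidding weakly dominates here: raising your bid can only win items priced above your value, and lowering it can only forfeit items priced below.

$1882.7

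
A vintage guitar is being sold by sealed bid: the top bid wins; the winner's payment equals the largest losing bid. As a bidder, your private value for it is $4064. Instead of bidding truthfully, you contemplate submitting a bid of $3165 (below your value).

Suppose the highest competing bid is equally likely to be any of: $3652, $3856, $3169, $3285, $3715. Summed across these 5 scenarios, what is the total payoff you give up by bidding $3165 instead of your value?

The deviation costs you only when the competing bid falls strictly between $3165 and $4064; elsewhere both bids give the same outcome.
$3652: truthful payoff $412, deviation payoff $0 → loss $412.
$3856: truthful payoff $208, deviation payoff $0 → loss $208.
$3169: truthful payoff $895, deviation payoff $0 → loss $895.
$3285: truthful payoff $779, deviation payoff $0 → loss $779.
$3715: truthful payoff $349, deviation payoff $0 → loss $349.
Total loss = $412 + $208 + $895 + $779 + $349 = $2643.

$2643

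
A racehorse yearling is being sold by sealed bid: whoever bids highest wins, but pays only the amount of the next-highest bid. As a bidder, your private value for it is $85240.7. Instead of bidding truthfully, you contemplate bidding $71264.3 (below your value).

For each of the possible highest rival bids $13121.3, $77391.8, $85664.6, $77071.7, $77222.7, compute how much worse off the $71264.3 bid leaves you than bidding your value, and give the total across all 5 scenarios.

The deviation costs you only when the competing bid falls strictly between $71264.3 and $85240.7; elsewhere both bids give the same outcome.
$13121.3: outcomes coincide → loss $0.
$77391.8: truthful payoff $7848.9, deviation payoff $0 → loss $7848.9.
$85664.6: outcomes coincide → loss $0.
$77071.7: truthful payoff $8169, deviation payoff $0 → loss $8169.
$77222.7: truthful payoff $8018, deviation payoff $0 → loss $8018.
Total loss = $7848.9 + $8169 + $8018 = $24035.9.

$24035.9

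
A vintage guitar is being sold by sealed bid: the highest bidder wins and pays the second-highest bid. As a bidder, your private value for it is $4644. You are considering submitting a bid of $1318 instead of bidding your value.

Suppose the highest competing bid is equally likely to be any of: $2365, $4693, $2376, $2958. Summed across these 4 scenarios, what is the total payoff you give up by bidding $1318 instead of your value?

The deviation costs you only when the competing bid falls strictly between $1318 and $4644; elsewhere both bids give the same outcome.
$2365: truthful payoff $2279, deviation payoff $0 → loss $2279.
$4693: outcomes coincide → loss $0.
$2376: truthful payoff $2268, deviation payoff $0 → loss $2268.
$2958: truthful payoff $1686, deviation payoff $0 → loss $1686.
Total loss = $2279 + $2268 + $1686 = $6233.
Because the price is fixed by the runner-up's bid, deviating from your value can only change a good outcome into a bad one — never the reverse.

$6233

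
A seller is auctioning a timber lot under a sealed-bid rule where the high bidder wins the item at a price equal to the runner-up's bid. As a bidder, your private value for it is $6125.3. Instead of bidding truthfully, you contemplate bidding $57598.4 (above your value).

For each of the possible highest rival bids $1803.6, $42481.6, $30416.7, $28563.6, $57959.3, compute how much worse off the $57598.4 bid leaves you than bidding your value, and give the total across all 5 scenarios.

The deviation costs you only when the competing bid falls strictly between $6125.3 and $57598.4; elsewhere both bids give the same outcome.
$1803.6: outcomes coincide → loss $0.
$42481.6: truthful payoff $0, deviation payoff −$36356.3 → loss $36356.3.
$30416.7: truthful payoff $0, deviation payoff −$24291.4 → loss $24291.4.
$28563.6: truthful payoff $0, deviation payoff −$22438.3 → loss $22438.3.
$57959.3: outcomes coincide → loss $0.
Total loss = $36356.3 + $24291.4 + $22438.3 = $83086.

$83086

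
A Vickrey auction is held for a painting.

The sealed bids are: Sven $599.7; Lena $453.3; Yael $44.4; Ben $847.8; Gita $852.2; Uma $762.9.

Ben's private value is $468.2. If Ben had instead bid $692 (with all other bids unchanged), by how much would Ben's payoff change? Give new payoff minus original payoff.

$0

The highest bid among the other bidders is $852.2; Ben's bid doesn't change that.
Original bid $847.8: Ben is not highest (top rival bid is $852.2); payoff $0.
Alternative bid $692: Ben is not highest (top rival bid is $852.2); payoff $0.
Change in payoff = $0 − ($0) = $0.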